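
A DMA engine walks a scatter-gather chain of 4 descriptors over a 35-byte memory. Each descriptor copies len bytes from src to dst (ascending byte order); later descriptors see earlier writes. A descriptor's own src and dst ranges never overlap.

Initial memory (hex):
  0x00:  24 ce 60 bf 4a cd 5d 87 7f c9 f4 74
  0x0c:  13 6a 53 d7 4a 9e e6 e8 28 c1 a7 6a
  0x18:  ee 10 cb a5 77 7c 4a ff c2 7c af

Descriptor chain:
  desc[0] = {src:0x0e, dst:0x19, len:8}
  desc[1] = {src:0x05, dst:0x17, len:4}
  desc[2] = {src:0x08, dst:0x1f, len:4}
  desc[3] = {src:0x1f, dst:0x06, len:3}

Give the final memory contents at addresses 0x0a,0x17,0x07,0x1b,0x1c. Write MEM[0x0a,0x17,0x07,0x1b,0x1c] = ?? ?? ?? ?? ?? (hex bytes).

MEM[0x0a,0x17,0x07,0x1b,0x1c] = f4 cd c9 4a 9e

  after D0: wrote 8B at 0x19 = 53d74a9ee6e828c1
  after D1: wrote 4B at 0x17 = cd5d877f
  after D2: wrote 4B at 0x1f = 7fc9f474
  after D3: wrote 3B at 0x06 = 7fc9f4
query mem[0x0a]=0xf4, mem[0x17]=0xcd, mem[0x07]=0xc9, mem[0x1b]=0x4a, mem[0x1c]=0x9e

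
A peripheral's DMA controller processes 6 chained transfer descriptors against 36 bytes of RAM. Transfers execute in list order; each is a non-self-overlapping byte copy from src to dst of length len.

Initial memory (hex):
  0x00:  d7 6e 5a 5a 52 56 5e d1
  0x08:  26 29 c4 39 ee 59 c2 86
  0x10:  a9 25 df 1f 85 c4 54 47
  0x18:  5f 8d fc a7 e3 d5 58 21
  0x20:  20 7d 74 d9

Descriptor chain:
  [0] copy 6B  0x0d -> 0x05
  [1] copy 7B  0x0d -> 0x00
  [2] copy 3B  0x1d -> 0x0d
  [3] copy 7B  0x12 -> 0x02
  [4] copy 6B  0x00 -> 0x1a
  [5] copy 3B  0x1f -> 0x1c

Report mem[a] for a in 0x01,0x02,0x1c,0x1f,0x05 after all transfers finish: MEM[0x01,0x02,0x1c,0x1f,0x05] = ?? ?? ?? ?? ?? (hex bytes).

[0] 0x0d->0x05 len=6 : 59 c2 86 a9 25 df
[1] 0x0d->0x00 len=7 : 59 c2 86 a9 25 df 1f
[2] 0x1d->0x0d len=3 : d5 58 21
[3] 0x12->0x02 len=7 : df 1f 85 c4 54 47 5f
[4] 0x00->0x1a len=6 : 59 c2 df 1f 85 c4
[5] 0x1f->0x1c len=3 : c4 20 7d
query mem[0x01]=0xc2, mem[0x02]=0xdf, mem[0x1c]=0xc4, mem[0x1f]=0xc4, mem[0x05]=0xc4

MEM[0x01,0x02,0x1c,0x1f,0x05] = c2 df c4 c4 c4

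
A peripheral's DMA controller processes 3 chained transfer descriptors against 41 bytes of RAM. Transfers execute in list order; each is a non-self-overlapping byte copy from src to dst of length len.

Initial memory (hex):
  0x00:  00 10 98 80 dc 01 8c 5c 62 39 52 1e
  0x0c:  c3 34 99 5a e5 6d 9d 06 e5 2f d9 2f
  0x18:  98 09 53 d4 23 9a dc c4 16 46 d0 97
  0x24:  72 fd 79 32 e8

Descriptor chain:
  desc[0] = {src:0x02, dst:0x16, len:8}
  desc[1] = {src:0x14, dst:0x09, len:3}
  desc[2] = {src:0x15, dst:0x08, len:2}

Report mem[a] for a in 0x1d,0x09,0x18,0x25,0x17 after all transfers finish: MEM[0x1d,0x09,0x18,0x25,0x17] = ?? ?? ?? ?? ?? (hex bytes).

  after D0: wrote 8B at 0x16 = 9880dc018c5c6239
  after D1: wrote 3B at 0x09 = e52f98
  after D2: wrote 2B at 0x08 = 2f98
query mem[0x1d]=0x39, mem[0x09]=0x98, mem[0x18]=0xdc, mem[0x25]=0xfd, mem[0x17]=0x80

MEM[0x1d,0x09,0x18,0x25,0x17] = 39 98 dc fd 80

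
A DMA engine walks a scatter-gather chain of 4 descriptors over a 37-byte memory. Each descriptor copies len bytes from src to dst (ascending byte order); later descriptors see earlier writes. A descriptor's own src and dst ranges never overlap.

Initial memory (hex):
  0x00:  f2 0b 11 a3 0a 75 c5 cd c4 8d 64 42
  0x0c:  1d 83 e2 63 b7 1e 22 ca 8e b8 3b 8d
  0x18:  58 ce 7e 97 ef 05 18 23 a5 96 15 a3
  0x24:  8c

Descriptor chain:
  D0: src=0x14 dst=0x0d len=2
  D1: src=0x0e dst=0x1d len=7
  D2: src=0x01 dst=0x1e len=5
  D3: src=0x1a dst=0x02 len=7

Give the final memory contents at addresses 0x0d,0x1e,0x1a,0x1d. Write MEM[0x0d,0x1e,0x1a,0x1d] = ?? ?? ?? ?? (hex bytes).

  after D0: wrote 2B at 0x0d = 8eb8
  after D1: wrote 7B at 0x1d = b863b71e22ca8e
  after D2: wrote 5B at 0x1e = 0b11a30a75
  after D3: wrote 7B at 0x02 = 7e97efb80b11a3
query mem[0x0d]=0x8e, mem[0x1e]=0x0b, mem[0x1a]=0x7e, mem[0x1d]=0xb8

MEM[0x0d,0x1e,0x1a,0x1d] = 8e 0b 7e b8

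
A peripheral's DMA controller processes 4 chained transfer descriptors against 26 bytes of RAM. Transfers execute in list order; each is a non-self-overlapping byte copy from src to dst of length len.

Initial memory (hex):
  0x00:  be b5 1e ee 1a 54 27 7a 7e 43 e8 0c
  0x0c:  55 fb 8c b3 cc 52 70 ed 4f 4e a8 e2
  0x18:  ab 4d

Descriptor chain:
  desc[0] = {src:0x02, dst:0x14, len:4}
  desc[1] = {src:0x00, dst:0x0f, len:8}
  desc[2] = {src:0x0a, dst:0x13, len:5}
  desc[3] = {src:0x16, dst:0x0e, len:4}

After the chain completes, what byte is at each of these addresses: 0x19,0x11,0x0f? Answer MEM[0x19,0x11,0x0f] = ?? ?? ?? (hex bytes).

MEM[0x19,0x11,0x0f] = 4d 4d 8c

  after D0: wrote 4B at 0x14 = 1eee1a54
  after D1: wrote 8B at 0x0f = beb51eee1a54277a
  after D2: wrote 5B at 0x13 = e80c55fb8c
  after D3: wrote 4B at 0x0e = fb8cab4d
query mem[0x19]=0x4d, mem[0x11]=0x4d, mem[0x0f]=0x8c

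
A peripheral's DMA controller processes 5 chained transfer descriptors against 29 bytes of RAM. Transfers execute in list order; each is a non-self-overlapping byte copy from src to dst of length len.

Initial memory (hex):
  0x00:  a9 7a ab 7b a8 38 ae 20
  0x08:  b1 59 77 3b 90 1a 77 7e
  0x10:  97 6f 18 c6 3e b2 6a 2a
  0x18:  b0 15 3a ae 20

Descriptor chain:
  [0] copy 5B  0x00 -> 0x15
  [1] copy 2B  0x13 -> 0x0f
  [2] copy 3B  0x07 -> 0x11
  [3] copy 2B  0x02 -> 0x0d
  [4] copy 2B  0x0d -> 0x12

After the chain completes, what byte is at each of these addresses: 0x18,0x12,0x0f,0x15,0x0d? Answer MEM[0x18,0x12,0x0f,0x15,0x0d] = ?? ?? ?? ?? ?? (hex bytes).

MEM[0x18,0x12,0x0f,0x15,0x0d] = 7b ab c6 a9 ab

  after D0: wrote 5B at 0x15 = a97aab7ba8
  after D1: wrote 2B at 0x0f = c63e
  after D2: wrote 3B at 0x11 = 20b159
  after D3: wrote 2B at 0x0d = ab7b
  after D4: wrote 2B at 0x12 = ab7b
query mem[0x18]=0x7b, mem[0x12]=0xab, mem[0x0f]=0xc6, mem[0x15]=0xa9, mem[0x0d]=0xab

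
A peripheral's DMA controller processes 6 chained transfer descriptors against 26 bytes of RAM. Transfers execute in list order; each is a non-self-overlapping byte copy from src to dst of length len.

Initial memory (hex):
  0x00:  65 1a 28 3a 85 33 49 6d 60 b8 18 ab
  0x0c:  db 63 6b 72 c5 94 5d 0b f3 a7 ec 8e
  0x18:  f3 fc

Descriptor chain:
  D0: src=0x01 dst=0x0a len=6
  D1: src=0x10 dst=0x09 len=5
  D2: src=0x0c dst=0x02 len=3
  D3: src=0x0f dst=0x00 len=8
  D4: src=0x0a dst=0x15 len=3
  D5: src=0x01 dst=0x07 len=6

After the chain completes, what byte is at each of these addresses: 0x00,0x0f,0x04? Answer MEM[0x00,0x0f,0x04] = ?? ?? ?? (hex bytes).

MEM[0x00,0x0f,0x04] = 49 49 0b

  after D0: wrote 6B at 0x0a = 1a283a853349
  after D1: wrote 5B at 0x09 = c5945d0bf3
  after D2: wrote 3B at 0x02 = 0bf333
  after D3: wrote 8B at 0x00 = 49c5945d0bf3a7ec
  after D4: wrote 3B at 0x15 = 945d0b
  after D5: wrote 6B at 0x07 = c5945d0bf3a7
query mem[0x00]=0x49, mem[0x0f]=0x49, mem[0x04]=0x0b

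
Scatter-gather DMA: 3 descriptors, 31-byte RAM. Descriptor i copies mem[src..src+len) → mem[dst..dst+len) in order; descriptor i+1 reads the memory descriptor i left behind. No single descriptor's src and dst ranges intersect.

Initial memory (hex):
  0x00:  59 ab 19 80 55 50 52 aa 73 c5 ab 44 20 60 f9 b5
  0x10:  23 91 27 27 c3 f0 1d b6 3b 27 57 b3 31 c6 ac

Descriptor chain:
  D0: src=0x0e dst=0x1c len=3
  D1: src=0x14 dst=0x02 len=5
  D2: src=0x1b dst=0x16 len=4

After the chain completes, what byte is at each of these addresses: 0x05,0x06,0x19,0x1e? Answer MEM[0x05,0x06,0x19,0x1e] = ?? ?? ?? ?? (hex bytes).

#0 dst[0x1c+3] := {0xf9,0xb5,0x23}
#1 dst[0x02+5] := {0xc3,0xf0,0x1d,0xb6,0x3b}
#2 dst[0x16+4] := {0xb3,0xf9,0xb5,0x23}
query mem[0x05]=0xb6, mem[0x06]=0x3b, mem[0x19]=0x23, mem[0x1e]=0x23

MEM[0x05,0x06,0x19,0x1e] = b6 3b 23 23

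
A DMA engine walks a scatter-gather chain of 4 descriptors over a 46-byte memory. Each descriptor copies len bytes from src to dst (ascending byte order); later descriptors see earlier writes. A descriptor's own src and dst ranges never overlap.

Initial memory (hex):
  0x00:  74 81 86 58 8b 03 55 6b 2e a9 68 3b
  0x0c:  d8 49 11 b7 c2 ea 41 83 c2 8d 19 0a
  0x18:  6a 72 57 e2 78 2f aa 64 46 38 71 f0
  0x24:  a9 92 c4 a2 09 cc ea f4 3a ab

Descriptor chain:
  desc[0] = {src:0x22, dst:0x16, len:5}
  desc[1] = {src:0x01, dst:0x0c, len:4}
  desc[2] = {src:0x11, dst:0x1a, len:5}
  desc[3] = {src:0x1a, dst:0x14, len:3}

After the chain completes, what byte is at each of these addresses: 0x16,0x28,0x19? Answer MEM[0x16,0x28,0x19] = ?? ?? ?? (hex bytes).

  after D0: wrote 5B at 0x16 = 71f0a992c4
  after D1: wrote 4B at 0x0c = 8186588b
  after D2: wrote 5B at 0x1a = ea4183c28d
  after D3: wrote 3B at 0x14 = ea4183
query mem[0x16]=0x83, mem[0x28]=0x09, mem[0x19]=0x92

MEM[0x16,0x28,0x19] = 83 09 92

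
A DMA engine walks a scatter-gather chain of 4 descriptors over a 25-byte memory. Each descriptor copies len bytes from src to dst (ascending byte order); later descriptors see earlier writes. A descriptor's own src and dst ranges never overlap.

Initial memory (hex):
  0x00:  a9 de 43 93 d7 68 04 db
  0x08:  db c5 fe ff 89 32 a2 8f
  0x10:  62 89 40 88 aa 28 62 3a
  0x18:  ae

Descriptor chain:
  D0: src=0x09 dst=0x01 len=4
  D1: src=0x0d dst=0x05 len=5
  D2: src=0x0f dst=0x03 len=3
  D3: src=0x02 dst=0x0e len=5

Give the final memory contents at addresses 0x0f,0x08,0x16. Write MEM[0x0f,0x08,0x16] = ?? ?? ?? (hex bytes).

MEM[0x0f,0x08,0x16] = 8f 62 62

  after D0: wrote 4B at 0x01 = c5feff89
  after D1: wrote 5B at 0x05 = 32a28f6289
  after D2: wrote 3B at 0x03 = 8f6289
  after D3: wrote 5B at 0x0e = fe8f6289a2
query mem[0x0f]=0x8f, mem[0x08]=0x62, mem[0x16]=0x62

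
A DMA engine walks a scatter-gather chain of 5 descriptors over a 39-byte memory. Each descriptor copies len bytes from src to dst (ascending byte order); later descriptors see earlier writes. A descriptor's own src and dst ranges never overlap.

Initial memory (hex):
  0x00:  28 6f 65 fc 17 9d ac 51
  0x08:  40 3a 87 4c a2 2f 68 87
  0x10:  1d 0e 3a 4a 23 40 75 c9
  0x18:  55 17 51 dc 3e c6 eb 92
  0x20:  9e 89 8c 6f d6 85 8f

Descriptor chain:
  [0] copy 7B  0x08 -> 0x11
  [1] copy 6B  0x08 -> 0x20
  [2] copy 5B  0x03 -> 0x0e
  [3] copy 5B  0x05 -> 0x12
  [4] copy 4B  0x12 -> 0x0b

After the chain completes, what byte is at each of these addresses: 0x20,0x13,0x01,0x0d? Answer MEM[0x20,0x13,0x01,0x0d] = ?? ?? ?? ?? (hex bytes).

MEM[0x20,0x13,0x01,0x0d] = 40 ac 6f 51

#0 dst[0x11+7] := {0x40,0x3a,0x87,0x4c,0xa2,0x2f,0x68}
#1 dst[0x20+6] := {0x40,0x3a,0x87,0x4c,0xa2,0x2f}
#2 dst[0x0e+5] := {0xfc,0x17,0x9d,0xac,0x51}
#3 dst[0x12+5] := {0x9d,0xac,0x51,0x40,0x3a}
#4 dst[0x0b+4] := {0x9d,0xac,0x51,0x40}
query mem[0x20]=0x40, mem[0x13]=0xac, mem[0x01]=0x6f, mem[0x0d]=0x51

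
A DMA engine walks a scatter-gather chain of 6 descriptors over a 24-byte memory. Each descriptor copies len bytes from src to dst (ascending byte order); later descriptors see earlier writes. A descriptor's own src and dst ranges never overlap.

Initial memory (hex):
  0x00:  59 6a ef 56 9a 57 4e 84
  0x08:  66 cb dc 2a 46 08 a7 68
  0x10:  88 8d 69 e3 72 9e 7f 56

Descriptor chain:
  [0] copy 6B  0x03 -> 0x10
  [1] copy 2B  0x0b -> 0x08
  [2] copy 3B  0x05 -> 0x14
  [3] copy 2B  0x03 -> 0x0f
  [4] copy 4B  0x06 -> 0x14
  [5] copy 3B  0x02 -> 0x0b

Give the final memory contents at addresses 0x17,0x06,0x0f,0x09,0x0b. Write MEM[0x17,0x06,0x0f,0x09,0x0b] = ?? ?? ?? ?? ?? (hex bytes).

MEM[0x17,0x06,0x0f,0x09,0x0b] = 46 4e 56 46 ef

D0: mem[0x10..0x15] <- [56 9a 57 4e 84 66]
D1: mem[0x08..0x09] <- [2a 46]
D2: mem[0x14..0x16] <- [57 4e 84]
D3: mem[0x0f..0x10] <- [56 9a]
D4: mem[0x14..0x17] <- [4e 84 2a 46]
D5: mem[0x0b..0x0d] <- [ef 56 9a]
query mem[0x17]=0x46, mem[0x06]=0x4e, mem[0x0f]=0x56, mem[0x09]=0x46, mem[0x0b]=0xef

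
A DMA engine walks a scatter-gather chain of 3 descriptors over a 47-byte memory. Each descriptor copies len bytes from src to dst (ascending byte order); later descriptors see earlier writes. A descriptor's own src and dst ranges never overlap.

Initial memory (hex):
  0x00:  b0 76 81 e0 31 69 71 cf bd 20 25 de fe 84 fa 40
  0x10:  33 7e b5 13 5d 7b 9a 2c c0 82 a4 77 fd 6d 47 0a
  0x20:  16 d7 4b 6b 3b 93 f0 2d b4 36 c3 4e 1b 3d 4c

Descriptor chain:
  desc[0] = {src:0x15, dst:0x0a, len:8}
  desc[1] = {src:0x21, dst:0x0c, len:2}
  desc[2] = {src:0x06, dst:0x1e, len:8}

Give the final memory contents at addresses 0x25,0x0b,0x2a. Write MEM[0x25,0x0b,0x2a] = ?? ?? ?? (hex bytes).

MEM[0x25,0x0b,0x2a] = 4b 9a c3

[0] 0x15->0x0a len=8 : 7b 9a 2c c0 82 a4 77 fd
[1] 0x21->0x0c len=2 : d7 4b
[2] 0x06->0x1e len=8 : 71 cf bd 20 7b 9a d7 4b
query mem[0x25]=0x4b, mem[0x0b]=0x9a, mem[0x2a]=0xc3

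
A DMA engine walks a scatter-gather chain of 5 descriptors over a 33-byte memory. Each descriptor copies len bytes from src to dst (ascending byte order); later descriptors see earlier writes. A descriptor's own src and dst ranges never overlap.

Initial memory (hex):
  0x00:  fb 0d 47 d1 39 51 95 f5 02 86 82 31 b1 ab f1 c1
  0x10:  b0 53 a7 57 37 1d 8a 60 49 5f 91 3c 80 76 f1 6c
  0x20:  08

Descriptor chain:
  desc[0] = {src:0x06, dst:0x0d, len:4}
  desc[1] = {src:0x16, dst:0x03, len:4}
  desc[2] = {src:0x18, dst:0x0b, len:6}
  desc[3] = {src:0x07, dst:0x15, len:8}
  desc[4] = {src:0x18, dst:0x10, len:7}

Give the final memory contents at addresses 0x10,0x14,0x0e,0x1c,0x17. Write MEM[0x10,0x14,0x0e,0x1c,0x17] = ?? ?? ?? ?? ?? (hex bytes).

#0 dst[0x0d+4] := {0x95,0xf5,0x02,0x86}
#1 dst[0x03+4] := {0x8a,0x60,0x49,0x5f}
#2 dst[0x0b+6] := {0x49,0x5f,0x91,0x3c,0x80,0x76}
#3 dst[0x15+8] := {0xf5,0x02,0x86,0x82,0x49,0x5f,0x91,0x3c}
#4 dst[0x10+7] := {0x82,0x49,0x5f,0x91,0x3c,0x76,0xf1}
query mem[0x10]=0x82, mem[0x14]=0x3c, mem[0x0e]=0x3c, mem[0x1c]=0x3c, mem[0x17]=0x86

MEM[0x10,0x14,0x0e,0x1c,0x17] = 82 3c 3c 3c 86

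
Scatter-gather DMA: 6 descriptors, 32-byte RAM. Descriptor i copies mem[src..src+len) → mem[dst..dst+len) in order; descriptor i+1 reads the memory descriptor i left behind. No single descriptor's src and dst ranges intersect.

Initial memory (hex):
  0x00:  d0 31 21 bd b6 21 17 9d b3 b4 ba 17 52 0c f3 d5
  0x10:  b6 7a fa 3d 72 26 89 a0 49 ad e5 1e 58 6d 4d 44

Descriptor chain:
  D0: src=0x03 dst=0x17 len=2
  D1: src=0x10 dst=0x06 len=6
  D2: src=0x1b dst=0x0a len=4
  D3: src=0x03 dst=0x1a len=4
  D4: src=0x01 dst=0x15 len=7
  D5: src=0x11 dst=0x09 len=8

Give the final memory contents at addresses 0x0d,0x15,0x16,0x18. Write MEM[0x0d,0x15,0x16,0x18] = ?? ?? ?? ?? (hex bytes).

MEM[0x0d,0x15,0x16,0x18] = 31 31 21 b6

D0: mem[0x17..0x18] <- [bd b6]
D1: mem[0x06..0x0b] <- [b6 7a fa 3d 72 26]
D2: mem[0x0a..0x0d] <- [1e 58 6d 4d]
D3: mem[0x1a..0x1d] <- [bd b6 21 b6]
D4: mem[0x15..0x1b] <- [31 21 bd b6 21 b6 7a]
D5: mem[0x09..0x10] <- [7a fa 3d 72 31 21 bd b6]
query mem[0x0d]=0x31, mem[0x15]=0x31, mem[0x16]=0x21, mem[0x18]=0xb6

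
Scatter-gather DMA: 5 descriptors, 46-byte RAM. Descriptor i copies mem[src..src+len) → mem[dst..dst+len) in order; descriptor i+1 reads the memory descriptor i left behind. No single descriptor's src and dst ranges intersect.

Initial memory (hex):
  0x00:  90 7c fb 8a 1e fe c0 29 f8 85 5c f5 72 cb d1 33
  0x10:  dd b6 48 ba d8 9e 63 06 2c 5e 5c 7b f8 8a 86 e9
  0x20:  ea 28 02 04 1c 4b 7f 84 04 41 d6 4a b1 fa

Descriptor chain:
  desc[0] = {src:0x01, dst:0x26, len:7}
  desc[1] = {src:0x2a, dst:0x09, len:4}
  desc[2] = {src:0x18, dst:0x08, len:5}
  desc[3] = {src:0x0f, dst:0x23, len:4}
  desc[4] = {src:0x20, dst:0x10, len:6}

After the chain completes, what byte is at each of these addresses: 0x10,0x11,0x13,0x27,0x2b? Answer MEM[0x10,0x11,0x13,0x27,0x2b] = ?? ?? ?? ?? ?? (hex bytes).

MEM[0x10,0x11,0x13,0x27,0x2b] = ea 28 33 fb c0

#0 dst[0x26+7] := {0x7c,0xfb,0x8a,0x1e,0xfe,0xc0,0x29}
#1 dst[0x09+4] := {0xfe,0xc0,0x29,0xfa}
#2 dst[0x08+5] := {0x2c,0x5e,0x5c,0x7b,0xf8}
#3 dst[0x23+4] := {0x33,0xdd,0xb6,0x48}
#4 dst[0x10+6] := {0xea,0x28,0x02,0x33,0xdd,0xb6}
query mem[0x10]=0xea, mem[0x11]=0x28, mem[0x13]=0x33, mem[0x27]=0xfb, mem[0x2b]=0xc0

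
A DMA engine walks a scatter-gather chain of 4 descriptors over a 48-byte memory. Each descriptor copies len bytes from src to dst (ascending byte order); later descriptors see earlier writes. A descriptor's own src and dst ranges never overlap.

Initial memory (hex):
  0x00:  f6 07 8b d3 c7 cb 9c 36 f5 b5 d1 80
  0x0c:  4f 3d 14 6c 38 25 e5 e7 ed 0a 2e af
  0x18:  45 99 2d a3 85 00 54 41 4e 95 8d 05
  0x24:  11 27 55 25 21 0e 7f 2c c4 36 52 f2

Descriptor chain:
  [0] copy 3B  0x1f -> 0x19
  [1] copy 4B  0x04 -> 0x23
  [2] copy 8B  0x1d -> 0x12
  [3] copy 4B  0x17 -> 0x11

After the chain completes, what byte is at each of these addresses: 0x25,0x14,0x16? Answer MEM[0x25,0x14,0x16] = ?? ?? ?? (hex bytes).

[0] 0x1f->0x19 len=3 : 41 4e 95
[1] 0x04->0x23 len=4 : c7 cb 9c 36
[2] 0x1d->0x12 len=8 : 00 54 41 4e 95 8d c7 cb
[3] 0x17->0x11 len=4 : 8d c7 cb 4e
query mem[0x25]=0x9c, mem[0x14]=0x4e, mem[0x16]=0x95

MEM[0x25,0x14,0x16] = 9c 4e 95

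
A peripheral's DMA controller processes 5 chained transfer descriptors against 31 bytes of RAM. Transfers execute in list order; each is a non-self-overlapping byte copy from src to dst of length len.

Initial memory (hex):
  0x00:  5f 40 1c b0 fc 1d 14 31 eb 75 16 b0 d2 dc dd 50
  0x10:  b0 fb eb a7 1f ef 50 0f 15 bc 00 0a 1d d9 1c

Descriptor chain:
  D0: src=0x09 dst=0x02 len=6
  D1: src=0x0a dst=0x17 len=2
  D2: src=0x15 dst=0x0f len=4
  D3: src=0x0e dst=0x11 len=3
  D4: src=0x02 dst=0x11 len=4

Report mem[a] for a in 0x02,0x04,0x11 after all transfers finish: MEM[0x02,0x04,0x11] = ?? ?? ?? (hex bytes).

[0] 0x09->0x02 len=6 : 75 16 b0 d2 dc dd
[1] 0x0a->0x17 len=2 : 16 b0
[2] 0x15->0x0f len=4 : ef 50 16 b0
[3] 0x0e->0x11 len=3 : dd ef 50
[4] 0x02->0x11 len=4 : 75 16 b0 d2
query mem[0x02]=0x75, mem[0x04]=0xb0, mem[0x11]=0x75

MEM[0x02,0x04,0x11] = 75 b0 75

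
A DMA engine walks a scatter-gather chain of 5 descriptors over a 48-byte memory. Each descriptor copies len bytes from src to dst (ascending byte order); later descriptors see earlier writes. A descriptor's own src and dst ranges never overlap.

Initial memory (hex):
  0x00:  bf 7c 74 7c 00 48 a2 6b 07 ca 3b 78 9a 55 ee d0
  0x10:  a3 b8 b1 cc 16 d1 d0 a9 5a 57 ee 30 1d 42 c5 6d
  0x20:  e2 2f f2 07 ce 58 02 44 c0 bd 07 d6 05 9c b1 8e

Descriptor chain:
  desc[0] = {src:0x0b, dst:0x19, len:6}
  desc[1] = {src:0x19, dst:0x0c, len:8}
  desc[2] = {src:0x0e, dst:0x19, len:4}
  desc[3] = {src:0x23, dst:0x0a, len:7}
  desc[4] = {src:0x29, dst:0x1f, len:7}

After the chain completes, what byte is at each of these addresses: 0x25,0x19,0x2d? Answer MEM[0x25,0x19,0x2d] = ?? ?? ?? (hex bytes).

#0 dst[0x19+6] := {0x78,0x9a,0x55,0xee,0xd0,0xa3}
#1 dst[0x0c+8] := {0x78,0x9a,0x55,0xee,0xd0,0xa3,0x6d,0xe2}
#2 dst[0x19+4] := {0x55,0xee,0xd0,0xa3}
#3 dst[0x0a+7] := {0x07,0xce,0x58,0x02,0x44,0xc0,0xbd}
#4 dst[0x1f+7] := {0xbd,0x07,0xd6,0x05,0x9c,0xb1,0x8e}
query mem[0x25]=0x8e, mem[0x19]=0x55, mem[0x2d]=0x9c

MEM[0x25,0x19,0x2d] = 8e 55 9c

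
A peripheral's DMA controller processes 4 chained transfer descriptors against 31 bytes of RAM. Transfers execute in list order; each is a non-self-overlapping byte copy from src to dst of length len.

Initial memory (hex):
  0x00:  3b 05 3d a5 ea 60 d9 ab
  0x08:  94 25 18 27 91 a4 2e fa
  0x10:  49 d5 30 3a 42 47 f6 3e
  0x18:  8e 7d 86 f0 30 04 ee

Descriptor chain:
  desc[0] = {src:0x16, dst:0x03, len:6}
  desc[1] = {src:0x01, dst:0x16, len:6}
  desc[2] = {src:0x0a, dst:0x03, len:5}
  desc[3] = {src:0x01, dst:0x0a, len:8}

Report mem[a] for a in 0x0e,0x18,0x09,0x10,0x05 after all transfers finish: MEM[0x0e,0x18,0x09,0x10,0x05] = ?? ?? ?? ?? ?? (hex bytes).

[0] 0x16->0x03 len=6 : f6 3e 8e 7d 86 f0
[1] 0x01->0x16 len=6 : 05 3d f6 3e 8e 7d
[2] 0x0a->0x03 len=5 : 18 27 91 a4 2e
[3] 0x01->0x0a len=8 : 05 3d 18 27 91 a4 2e f0
query mem[0x0e]=0x91, mem[0x18]=0xf6, mem[0x09]=0x25, mem[0x10]=0x2e, mem[0x05]=0x91

MEM[0x0e,0x18,0x09,0x10,0x05] = 91 f6 25 2e 91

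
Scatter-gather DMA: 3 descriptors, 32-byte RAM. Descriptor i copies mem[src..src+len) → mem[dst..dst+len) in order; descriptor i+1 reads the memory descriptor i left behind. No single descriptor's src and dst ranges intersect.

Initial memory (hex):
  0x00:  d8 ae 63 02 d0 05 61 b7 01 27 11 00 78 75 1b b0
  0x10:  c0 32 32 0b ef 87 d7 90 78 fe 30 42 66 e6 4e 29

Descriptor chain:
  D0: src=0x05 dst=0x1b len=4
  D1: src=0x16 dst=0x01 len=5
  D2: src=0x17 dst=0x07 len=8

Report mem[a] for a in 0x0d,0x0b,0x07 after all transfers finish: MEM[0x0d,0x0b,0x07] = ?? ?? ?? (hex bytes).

  after D0: wrote 4B at 0x1b = 0561b701
  after D1: wrote 5B at 0x01 = d79078fe30
  after D2: wrote 8B at 0x07 = 9078fe300561b701
query mem[0x0d]=0xb7, mem[0x0b]=0x05, mem[0x07]=0x90

MEM[0x0d,0x0b,0x07] = b7 05 90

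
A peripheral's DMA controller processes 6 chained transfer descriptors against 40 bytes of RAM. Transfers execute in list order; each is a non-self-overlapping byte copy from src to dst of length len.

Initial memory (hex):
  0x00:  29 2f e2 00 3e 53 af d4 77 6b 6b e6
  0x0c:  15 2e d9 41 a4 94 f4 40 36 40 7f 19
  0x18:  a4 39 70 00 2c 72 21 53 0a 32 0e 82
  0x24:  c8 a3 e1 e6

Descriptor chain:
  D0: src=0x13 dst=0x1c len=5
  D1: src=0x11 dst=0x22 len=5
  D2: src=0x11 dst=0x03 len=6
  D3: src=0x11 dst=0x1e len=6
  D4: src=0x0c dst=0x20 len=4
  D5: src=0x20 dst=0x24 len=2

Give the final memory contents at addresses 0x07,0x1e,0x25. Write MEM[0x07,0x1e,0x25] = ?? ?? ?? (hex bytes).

MEM[0x07,0x1e,0x25] = 40 94 2e

  after D0: wrote 5B at 0x1c = 4036407f19
  after D1: wrote 5B at 0x22 = 94f4403640
  after D2: wrote 6B at 0x03 = 94f44036407f
  after D3: wrote 6B at 0x1e = 94f44036407f
  after D4: wrote 4B at 0x20 = 152ed941
  after D5: wrote 2B at 0x24 = 152e
query mem[0x07]=0x40, mem[0x1e]=0x94, mem[0x25]=0x2e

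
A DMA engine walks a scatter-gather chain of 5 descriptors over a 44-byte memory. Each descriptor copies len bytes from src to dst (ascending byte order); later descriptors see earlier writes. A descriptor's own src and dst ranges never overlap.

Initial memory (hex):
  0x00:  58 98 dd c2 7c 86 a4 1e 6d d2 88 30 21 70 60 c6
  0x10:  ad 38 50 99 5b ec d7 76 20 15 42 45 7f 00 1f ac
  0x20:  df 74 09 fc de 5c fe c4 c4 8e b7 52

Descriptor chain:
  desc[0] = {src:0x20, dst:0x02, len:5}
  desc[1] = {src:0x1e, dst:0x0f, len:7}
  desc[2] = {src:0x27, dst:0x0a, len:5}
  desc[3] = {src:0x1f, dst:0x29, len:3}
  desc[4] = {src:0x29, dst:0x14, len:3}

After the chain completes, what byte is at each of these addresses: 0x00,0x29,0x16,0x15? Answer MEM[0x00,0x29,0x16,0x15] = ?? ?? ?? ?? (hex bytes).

MEM[0x00,0x29,0x16,0x15] = 58 ac 74 df

D0: mem[0x02..0x06] <- [df 74 09 fc de]
D1: mem[0x0f..0x15] <- [1f ac df 74 09 fc de]
D2: mem[0x0a..0x0e] <- [c4 c4 8e b7 52]
D3: mem[0x29..0x2b] <- [ac df 74]
D4: mem[0x14..0x16] <- [ac df 74]
query mem[0x00]=0x58, mem[0x29]=0xac, mem[0x16]=0x74, mem[0x15]=0xdf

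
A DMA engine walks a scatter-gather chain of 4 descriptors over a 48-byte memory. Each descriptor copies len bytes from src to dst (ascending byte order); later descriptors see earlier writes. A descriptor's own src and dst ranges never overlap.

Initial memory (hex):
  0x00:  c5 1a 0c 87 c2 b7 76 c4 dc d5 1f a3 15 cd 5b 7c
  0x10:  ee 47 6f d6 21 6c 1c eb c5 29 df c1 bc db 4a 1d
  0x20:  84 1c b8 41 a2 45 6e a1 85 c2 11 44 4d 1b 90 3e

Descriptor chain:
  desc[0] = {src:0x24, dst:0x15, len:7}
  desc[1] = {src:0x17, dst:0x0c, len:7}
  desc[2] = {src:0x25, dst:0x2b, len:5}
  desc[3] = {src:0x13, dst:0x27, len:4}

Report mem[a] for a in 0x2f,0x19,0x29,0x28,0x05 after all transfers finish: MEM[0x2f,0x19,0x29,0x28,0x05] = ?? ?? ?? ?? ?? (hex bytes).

D0: mem[0x15..0x1b] <- [a2 45 6e a1 85 c2 11]
D1: mem[0x0c..0x12] <- [6e a1 85 c2 11 bc db]
D2: mem[0x2b..0x2f] <- [45 6e a1 85 c2]
D3: mem[0x27..0x2a] <- [d6 21 a2 45]
query mem[0x2f]=0xc2, mem[0x19]=0x85, mem[0x29]=0xa2, mem[0x28]=0x21, mem[0x05]=0xb7

MEM[0x2f,0x19,0x29,0x28,0x05] = c2 85 a2 21 b7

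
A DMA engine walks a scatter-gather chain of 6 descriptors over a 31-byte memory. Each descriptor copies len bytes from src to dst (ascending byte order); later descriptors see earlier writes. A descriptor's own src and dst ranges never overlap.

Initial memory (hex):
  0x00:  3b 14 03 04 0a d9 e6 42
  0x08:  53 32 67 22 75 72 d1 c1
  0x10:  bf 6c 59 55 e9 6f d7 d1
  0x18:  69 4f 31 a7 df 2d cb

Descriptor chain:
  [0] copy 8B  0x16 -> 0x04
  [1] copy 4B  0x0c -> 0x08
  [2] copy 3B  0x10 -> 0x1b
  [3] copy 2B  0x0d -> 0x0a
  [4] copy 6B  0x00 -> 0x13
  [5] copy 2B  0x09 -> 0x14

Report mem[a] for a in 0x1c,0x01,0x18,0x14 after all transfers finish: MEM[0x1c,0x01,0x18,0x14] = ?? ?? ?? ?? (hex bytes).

  after D0: wrote 8B at 0x04 = d7d1694f31a7df2d
  after D1: wrote 4B at 0x08 = 7572d1c1
  after D2: wrote 3B at 0x1b = bf6c59
  after D3: wrote 2B at 0x0a = 72d1
  after D4: wrote 6B at 0x13 = 3b140304d7d1
  after D5: wrote 2B at 0x14 = 7272
query mem[0x1c]=0x6c, mem[0x01]=0x14, mem[0x18]=0xd1, mem[0x14]=0x72

MEM[0x1c,0x01,0x18,0x14] = 6c 14 d1 72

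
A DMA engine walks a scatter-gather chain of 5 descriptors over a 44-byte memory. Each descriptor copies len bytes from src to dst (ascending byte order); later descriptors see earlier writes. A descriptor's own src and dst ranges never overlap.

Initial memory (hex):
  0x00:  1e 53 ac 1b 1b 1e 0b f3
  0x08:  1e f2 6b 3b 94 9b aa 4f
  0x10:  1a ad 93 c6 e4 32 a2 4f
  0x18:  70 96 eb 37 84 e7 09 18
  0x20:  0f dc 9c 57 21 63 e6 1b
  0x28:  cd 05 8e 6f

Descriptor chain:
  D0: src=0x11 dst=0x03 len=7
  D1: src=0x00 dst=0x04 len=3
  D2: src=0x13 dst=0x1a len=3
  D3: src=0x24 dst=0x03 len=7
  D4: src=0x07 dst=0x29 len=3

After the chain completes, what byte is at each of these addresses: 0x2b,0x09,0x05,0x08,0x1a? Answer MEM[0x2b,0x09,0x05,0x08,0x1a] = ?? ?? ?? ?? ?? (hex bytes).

MEM[0x2b,0x09,0x05,0x08,0x1a] = 8e 8e e6 05 c6

  after D0: wrote 7B at 0x03 = ad93c6e432a24f
  after D1: wrote 3B at 0x04 = 1e53ac
  after D2: wrote 3B at 0x1a = c6e432
  after D3: wrote 7B at 0x03 = 2163e61bcd058e
  after D4: wrote 3B at 0x29 = cd058e
query mem[0x2b]=0x8e, mem[0x09]=0x8e, mem[0x05]=0xe6, mem[0x08]=0x05, mem[0x1a]=0xc6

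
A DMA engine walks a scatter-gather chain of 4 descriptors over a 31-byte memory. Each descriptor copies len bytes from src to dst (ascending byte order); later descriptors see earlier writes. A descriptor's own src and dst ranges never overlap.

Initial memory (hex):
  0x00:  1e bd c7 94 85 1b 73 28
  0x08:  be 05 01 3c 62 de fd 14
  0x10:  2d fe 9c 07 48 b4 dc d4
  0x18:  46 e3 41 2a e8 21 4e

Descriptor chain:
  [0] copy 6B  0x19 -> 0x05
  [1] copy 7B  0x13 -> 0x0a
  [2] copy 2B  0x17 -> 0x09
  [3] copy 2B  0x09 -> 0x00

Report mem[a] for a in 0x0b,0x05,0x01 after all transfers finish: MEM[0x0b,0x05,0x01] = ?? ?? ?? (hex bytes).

MEM[0x0b,0x05,0x01] = 48 e3 46

[0] 0x19->0x05 len=6 : e3 41 2a e8 21 4e
[1] 0x13->0x0a len=7 : 07 48 b4 dc d4 46 e3
[2] 0x17->0x09 len=2 : d4 46
[3] 0x09->0x00 len=2 : d4 46
query mem[0x0b]=0x48, mem[0x05]=0xe3, mem[0x01]=0x46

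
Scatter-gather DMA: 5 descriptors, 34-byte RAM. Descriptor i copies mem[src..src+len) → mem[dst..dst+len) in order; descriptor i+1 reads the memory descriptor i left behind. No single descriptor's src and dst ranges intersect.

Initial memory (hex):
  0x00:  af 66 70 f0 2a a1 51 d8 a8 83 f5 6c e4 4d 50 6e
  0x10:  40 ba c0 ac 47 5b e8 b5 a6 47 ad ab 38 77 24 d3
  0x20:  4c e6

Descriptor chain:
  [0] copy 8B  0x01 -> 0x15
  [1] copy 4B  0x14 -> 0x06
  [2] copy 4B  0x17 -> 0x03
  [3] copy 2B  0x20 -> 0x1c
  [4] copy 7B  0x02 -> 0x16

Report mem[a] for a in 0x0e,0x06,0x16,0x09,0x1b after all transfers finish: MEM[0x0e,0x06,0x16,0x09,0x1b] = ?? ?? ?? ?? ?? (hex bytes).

MEM[0x0e,0x06,0x16,0x09,0x1b] = 50 51 70 f0 66

D0: mem[0x15..0x1c] <- [66 70 f0 2a a1 51 d8 a8]
D1: mem[0x06..0x09] <- [47 66 70 f0]
D2: mem[0x03..0x06] <- [f0 2a a1 51]
D3: mem[0x1c..0x1d] <- [4c e6]
D4: mem[0x16..0x1c] <- [70 f0 2a a1 51 66 70]
query mem[0x0e]=0x50, mem[0x06]=0x51, mem[0x16]=0x70, mem[0x09]=0xf0, mem[0x1b]=0x66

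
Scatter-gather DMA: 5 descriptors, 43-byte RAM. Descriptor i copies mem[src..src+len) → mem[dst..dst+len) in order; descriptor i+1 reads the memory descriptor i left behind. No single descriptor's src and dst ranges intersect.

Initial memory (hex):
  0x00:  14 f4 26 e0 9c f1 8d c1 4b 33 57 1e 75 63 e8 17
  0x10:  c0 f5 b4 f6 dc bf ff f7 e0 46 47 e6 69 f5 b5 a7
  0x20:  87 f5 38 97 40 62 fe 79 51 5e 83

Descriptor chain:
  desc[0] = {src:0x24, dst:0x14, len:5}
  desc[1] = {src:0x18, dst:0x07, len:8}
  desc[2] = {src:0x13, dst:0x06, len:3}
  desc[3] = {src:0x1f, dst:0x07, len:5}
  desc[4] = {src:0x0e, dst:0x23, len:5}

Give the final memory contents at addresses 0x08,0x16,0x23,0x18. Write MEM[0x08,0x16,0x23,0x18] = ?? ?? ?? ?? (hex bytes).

MEM[0x08,0x16,0x23,0x18] = 87 fe a7 51

D0: mem[0x14..0x18] <- [40 62 fe 79 51]
D1: mem[0x07..0x0e] <- [51 46 47 e6 69 f5 b5 a7]
D2: mem[0x06..0x08] <- [f6 40 62]
D3: mem[0x07..0x0b] <- [a7 87 f5 38 97]
D4: mem[0x23..0x27] <- [a7 17 c0 f5 b4]
query mem[0x08]=0x87, mem[0x16]=0xfe, mem[0x23]=0xa7, mem[0x18]=0x51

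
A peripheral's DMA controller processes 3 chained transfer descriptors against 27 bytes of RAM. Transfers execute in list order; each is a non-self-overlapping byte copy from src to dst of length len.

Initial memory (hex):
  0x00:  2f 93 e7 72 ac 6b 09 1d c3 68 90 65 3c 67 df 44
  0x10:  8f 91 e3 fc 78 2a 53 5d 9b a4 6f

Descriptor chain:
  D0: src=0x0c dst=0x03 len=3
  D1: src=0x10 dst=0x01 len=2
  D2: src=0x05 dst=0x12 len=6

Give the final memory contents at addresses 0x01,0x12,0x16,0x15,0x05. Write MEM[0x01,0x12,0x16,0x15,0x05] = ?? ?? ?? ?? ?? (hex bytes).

MEM[0x01,0x12,0x16,0x15,0x05] = 8f df 68 c3 df

[0] 0x0c->0x03 len=3 : 3c 67 df
[1] 0x10->0x01 len=2 : 8f 91
[2] 0x05->0x12 len=6 : df 09 1d c3 68 90
query mem[0x01]=0x8f, mem[0x12]=0xdf, mem[0x16]=0x68, mem[0x15]=0xc3, mem[0x05]=0xdf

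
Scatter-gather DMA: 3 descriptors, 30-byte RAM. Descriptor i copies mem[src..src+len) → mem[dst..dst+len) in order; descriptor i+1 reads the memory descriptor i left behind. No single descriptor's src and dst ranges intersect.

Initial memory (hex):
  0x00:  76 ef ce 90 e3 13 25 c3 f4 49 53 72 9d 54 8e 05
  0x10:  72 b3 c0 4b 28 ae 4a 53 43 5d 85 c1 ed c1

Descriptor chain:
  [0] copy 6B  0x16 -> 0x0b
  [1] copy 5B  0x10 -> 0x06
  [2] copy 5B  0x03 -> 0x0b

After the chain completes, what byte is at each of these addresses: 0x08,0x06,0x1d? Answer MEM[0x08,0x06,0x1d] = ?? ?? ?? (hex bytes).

  after D0: wrote 6B at 0x0b = 4a53435d85c1
  after D1: wrote 5B at 0x06 = c1b3c04b28
  after D2: wrote 5B at 0x0b = 90e313c1b3
query mem[0x08]=0xc0, mem[0x06]=0xc1, mem[0x1d]=0xc1

MEM[0x08,0x06,0x1d] = c0 c1 c1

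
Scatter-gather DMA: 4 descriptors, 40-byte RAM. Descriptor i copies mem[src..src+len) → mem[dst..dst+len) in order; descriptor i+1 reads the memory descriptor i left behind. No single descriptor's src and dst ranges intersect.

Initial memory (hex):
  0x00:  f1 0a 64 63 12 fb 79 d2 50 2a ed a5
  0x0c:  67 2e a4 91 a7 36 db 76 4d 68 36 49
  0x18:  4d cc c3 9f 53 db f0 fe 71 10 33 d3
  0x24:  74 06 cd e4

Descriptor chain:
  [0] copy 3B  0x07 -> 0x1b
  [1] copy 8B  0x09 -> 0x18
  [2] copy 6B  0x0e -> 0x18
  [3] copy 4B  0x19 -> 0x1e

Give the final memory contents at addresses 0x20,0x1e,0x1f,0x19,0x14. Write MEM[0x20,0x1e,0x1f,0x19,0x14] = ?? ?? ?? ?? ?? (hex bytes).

D0: mem[0x1b..0x1d] <- [d2 50 2a]
D1: mem[0x18..0x1f] <- [2a ed a5 67 2e a4 91 a7]
D2: mem[0x18..0x1d] <- [a4 91 a7 36 db 76]
D3: mem[0x1e..0x21] <- [91 a7 36 db]
query mem[0x20]=0x36, mem[0x1e]=0x91, mem[0x1f]=0xa7, mem[0x19]=0x91, mem[0x14]=0x4d

MEM[0x20,0x1e,0x1f,0x19,0x14] = 36 91 a7 91 4d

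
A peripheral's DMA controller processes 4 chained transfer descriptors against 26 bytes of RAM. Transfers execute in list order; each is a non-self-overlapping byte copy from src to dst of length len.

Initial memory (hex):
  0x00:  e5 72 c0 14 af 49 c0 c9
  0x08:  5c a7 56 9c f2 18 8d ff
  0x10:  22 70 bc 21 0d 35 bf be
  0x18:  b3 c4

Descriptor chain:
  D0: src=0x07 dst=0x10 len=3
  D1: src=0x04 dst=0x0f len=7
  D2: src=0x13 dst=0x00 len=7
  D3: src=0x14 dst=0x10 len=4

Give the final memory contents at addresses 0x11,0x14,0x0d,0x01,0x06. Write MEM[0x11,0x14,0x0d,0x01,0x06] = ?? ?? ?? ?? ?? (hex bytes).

#0 dst[0x10+3] := {0xc9,0x5c,0xa7}
#1 dst[0x0f+7] := {0xaf,0x49,0xc0,0xc9,0x5c,0xa7,0x56}
#2 dst[0x00+7] := {0x5c,0xa7,0x56,0xbf,0xbe,0xb3,0xc4}
#3 dst[0x10+4] := {0xa7,0x56,0xbf,0xbe}
query mem[0x11]=0x56, mem[0x14]=0xa7, mem[0x0d]=0x18, mem[0x01]=0xa7, mem[0x06]=0xc4

MEM[0x11,0x14,0x0d,0x01,0x06] = 56 a7 18 a7 c4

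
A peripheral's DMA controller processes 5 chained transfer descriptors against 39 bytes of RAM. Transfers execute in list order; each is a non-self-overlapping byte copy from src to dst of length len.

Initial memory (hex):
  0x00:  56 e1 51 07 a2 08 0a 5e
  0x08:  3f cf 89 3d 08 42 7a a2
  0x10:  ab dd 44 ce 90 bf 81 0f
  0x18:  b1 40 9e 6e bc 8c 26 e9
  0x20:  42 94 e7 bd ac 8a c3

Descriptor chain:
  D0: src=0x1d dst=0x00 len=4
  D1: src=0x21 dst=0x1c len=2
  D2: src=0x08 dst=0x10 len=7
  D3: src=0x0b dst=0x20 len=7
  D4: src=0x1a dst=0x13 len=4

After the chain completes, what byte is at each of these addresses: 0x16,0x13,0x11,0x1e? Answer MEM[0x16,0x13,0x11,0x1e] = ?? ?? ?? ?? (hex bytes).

#0 dst[0x00+4] := {0x8c,0x26,0xe9,0x42}
#1 dst[0x1c+2] := {0x94,0xe7}
#2 dst[0x10+7] := {0x3f,0xcf,0x89,0x3d,0x08,0x42,0x7a}
#3 dst[0x20+7] := {0x3d,0x08,0x42,0x7a,0xa2,0x3f,0xcf}
#4 dst[0x13+4] := {0x9e,0x6e,0x94,0xe7}
query mem[0x16]=0xe7, mem[0x13]=0x9e, mem[0x11]=0xcf, mem[0x1e]=0x26

MEM[0x16,0x13,0x11,0x1e] = e7 9e cf 26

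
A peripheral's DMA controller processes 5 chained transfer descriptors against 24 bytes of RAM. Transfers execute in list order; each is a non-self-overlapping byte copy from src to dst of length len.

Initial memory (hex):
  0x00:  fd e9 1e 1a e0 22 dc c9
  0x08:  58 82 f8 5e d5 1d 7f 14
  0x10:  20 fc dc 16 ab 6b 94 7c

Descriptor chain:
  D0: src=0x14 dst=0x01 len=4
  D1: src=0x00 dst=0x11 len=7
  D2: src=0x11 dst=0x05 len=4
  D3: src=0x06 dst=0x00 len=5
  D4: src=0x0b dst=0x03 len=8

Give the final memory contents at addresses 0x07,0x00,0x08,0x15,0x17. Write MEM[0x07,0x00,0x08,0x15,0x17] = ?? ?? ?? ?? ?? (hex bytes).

MEM[0x07,0x00,0x08,0x15,0x17] = 14 ab 20 7c dc

[0] 0x14->0x01 len=4 : ab 6b 94 7c
[1] 0x00->0x11 len=7 : fd ab 6b 94 7c 22 dc
[2] 0x11->0x05 len=4 : fd ab 6b 94
[3] 0x06->0x00 len=5 : ab 6b 94 82 f8
[4] 0x0b->0x03 len=8 : 5e d5 1d 7f 14 20 fd ab
query mem[0x07]=0x14, mem[0x00]=0xab, mem[0x08]=0x20, mem[0x15]=0x7c, mem[0x17]=0xdc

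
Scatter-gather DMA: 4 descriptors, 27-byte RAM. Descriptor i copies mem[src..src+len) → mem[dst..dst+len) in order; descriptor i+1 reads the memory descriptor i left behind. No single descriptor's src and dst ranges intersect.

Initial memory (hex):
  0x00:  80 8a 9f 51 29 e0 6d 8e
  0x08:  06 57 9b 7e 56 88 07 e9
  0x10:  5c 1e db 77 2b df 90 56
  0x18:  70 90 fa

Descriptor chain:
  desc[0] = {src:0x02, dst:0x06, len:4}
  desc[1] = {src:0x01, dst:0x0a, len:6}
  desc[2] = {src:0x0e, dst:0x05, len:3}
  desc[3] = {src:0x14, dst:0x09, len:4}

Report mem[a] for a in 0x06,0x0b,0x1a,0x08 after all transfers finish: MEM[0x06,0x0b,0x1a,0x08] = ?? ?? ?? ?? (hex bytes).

[0] 0x02->0x06 len=4 : 9f 51 29 e0
[1] 0x01->0x0a len=6 : 8a 9f 51 29 e0 9f
[2] 0x0e->0x05 len=3 : e0 9f 5c
[3] 0x14->0x09 len=4 : 2b df 90 56
query mem[0x06]=0x9f, mem[0x0b]=0x90, mem[0x1a]=0xfa, mem[0x08]=0x29

MEM[0x06,0x0b,0x1a,0x08] = 9f 90 fa 29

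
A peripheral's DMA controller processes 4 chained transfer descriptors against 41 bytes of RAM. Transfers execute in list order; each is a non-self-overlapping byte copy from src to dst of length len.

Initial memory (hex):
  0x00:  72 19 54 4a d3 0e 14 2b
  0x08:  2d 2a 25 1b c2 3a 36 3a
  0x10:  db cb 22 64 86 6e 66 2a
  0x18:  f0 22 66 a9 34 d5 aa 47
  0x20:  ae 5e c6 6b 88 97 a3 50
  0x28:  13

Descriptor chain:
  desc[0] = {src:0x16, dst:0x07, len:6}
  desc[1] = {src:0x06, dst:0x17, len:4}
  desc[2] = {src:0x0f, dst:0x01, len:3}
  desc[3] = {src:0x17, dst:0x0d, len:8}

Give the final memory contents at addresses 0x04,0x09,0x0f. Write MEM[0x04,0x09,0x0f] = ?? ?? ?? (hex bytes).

D0: mem[0x07..0x0c] <- [66 2a f0 22 66 a9]
D1: mem[0x17..0x1a] <- [14 66 2a f0]
D2: mem[0x01..0x03] <- [3a db cb]
D3: mem[0x0d..0x14] <- [14 66 2a f0 a9 34 d5 aa]
query mem[0x04]=0xd3, mem[0x09]=0xf0, mem[0x0f]=0x2a

MEM[0x04,0x09,0x0f] = d3 f0 2a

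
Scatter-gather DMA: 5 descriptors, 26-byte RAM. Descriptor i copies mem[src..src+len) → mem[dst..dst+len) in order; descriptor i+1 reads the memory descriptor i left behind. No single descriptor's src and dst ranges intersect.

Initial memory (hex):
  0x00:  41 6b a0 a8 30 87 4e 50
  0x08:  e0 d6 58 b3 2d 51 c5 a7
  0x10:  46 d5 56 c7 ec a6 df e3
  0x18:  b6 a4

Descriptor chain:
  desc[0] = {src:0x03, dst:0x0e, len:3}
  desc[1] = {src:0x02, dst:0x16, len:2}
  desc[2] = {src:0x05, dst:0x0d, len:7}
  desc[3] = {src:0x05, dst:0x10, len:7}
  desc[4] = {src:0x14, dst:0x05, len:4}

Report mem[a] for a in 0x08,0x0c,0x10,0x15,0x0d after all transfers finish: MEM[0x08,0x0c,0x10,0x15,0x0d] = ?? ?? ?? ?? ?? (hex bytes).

  after D0: wrote 3B at 0x0e = a83087
  after D1: wrote 2B at 0x16 = a0a8
  after D2: wrote 7B at 0x0d = 874e50e0d658b3
  after D3: wrote 7B at 0x10 = 874e50e0d658b3
  after D4: wrote 4B at 0x05 = d658b3a8
query mem[0x08]=0xa8, mem[0x0c]=0x2d, mem[0x10]=0x87, mem[0x15]=0x58, mem[0x0d]=0x87

MEM[0x08,0x0c,0x10,0x15,0x0d] = a8 2d 87 58 87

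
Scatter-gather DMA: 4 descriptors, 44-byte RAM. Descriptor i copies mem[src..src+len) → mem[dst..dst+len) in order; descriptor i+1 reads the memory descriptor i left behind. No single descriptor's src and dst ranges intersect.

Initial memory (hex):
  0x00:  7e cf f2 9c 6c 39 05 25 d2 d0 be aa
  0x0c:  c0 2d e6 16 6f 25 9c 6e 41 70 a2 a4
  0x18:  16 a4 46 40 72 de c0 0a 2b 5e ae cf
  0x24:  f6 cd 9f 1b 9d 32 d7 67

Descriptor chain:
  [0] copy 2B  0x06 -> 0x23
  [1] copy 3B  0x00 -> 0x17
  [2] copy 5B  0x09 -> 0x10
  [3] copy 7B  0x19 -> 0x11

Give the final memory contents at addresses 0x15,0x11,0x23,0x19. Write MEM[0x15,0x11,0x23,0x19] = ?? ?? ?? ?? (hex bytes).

MEM[0x15,0x11,0x23,0x19] = de f2 05 f2

[0] 0x06->0x23 len=2 : 05 25
[1] 0x00->0x17 len=3 : 7e cf f2
[2] 0x09->0x10 len=5 : d0 be aa c0 2d
[3] 0x19->0x11 len=7 : f2 46 40 72 de c0 0a
query mem[0x15]=0xde, mem[0x11]=0xf2, mem[0x23]=0x05, mem[0x19]=0xf2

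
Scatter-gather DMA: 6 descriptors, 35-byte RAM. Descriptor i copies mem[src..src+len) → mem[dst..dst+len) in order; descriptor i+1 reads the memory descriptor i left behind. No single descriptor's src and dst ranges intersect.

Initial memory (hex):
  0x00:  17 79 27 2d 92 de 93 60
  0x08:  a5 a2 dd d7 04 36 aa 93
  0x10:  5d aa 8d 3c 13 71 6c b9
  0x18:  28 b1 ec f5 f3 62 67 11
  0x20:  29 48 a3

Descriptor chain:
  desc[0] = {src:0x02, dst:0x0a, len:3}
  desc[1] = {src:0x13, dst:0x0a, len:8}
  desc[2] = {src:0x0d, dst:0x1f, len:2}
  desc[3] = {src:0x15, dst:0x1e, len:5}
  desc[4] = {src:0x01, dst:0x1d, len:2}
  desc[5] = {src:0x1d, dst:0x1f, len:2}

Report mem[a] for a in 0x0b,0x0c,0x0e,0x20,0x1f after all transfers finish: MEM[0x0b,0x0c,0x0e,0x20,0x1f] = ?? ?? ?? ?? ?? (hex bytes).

[0] 0x02->0x0a len=3 : 27 2d 92
[1] 0x13->0x0a len=8 : 3c 13 71 6c b9 28 b1 ec
[2] 0x0d->0x1f len=2 : 6c b9
[3] 0x15->0x1e len=5 : 71 6c b9 28 b1
[4] 0x01->0x1d len=2 : 79 27
[5] 0x1d->0x1f len=2 : 79 27
query mem[0x0b]=0x13, mem[0x0c]=0x71, mem[0x0e]=0xb9, mem[0x20]=0x27, mem[0x1f]=0x79

MEM[0x0b,0x0c,0x0e,0x20,0x1f] = 13 71 b9 27 79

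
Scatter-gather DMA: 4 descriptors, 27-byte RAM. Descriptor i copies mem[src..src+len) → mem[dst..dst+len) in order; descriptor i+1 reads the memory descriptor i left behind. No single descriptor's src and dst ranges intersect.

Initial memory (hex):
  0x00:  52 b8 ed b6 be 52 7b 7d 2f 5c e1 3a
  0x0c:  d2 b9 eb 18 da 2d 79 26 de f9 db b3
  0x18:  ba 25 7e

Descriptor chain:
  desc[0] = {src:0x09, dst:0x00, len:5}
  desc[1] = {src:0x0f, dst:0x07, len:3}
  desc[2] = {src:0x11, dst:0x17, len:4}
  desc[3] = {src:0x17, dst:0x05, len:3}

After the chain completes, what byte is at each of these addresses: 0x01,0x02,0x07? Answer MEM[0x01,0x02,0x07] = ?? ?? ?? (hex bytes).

[0] 0x09->0x00 len=5 : 5c e1 3a d2 b9
[1] 0x0f->0x07 len=3 : 18 da 2d
[2] 0x11->0x17 len=4 : 2d 79 26 de
[3] 0x17->0x05 len=3 : 2d 79 26
query mem[0x01]=0xe1, mem[0x02]=0x3a, mem[0x07]=0x26

MEM[0x01,0x02,0x07] = e1 3a 26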